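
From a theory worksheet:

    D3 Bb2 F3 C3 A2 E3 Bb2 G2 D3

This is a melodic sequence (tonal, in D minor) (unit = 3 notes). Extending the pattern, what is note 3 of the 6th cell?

A2

With 3-note cells, note 3 of each statement runs F3, E3, D3.
Each moves down a 2nd. Continuing: C3 → Bb2 → A2.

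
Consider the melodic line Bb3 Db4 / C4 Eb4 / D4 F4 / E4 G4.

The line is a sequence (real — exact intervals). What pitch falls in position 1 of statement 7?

The unit is 2 notes. Position-1 pitches of the 4 shown cells: Bb3, C4, D4, E4.
Carrying that up a 2nd forward: F#4 → G#4 → A#4.

A#4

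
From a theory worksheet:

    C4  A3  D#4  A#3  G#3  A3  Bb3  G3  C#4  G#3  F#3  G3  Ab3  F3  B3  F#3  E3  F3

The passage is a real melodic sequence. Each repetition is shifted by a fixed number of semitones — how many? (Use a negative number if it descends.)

Unit = 6 notes; the statements start on C4, Bb3, Ab3, moving down a 2nd each time.
C4→Bb3 is 58 − 60 = -2 semitones.

-2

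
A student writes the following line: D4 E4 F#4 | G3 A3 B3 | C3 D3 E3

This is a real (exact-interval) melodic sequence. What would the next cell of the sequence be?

F2 G2 A2

The 3-note cells begin on D4, G3, C3 — each down a 5th from the last.
Statement 4 starts on F2 and keeps the same exact contour: F2 G2 A2.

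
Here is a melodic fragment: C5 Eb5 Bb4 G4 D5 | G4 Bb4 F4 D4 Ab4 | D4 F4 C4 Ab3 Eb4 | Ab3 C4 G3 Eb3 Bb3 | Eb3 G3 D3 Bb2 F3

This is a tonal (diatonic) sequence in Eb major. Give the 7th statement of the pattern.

F2 Ab2 Eb2 C2 G2

Unit = 5 notes; the statements start on C5, G4, D4, Ab3, Eb3, moving down a 4th each time.
Continuing the starts: Bb2 → F2.
Statement 7 starts on F2 and keeps the same diatonic contour: F2 Ab2 Eb2 C2 G2.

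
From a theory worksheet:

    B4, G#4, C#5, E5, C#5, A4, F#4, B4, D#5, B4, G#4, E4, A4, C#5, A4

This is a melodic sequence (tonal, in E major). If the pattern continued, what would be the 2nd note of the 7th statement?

A3

Grouping in 5s, the 2nd note of each cell is G#4, F#4, E4.
Extending down a 2nd: D#4 → C#4 → B3 → A3.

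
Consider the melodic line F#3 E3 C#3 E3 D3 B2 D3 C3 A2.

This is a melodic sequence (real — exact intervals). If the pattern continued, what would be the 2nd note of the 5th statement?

The unit is 3 notes. Position-2 pitches of the 3 shown cells: E3, D3, C3.
Extending down a 2nd: Bb2 → Ab2.

Ab2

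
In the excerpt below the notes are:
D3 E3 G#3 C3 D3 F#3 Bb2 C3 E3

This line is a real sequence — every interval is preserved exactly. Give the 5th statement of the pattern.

Gb2 Ab2 C3

Unit = 3 notes; the statements start on D3, C3, Bb2, moving down a 2nd each time.
Continuing the starts: Ab2 → Gb2.
Statement 5 starts on Gb2 and keeps the same exact contour: Gb2 Ab2 C3.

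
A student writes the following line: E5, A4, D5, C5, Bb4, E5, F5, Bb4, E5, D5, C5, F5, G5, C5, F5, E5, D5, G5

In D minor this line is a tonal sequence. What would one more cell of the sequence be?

A5 D5 G5 F5 E5 A5

Taking 6-note groups, the heads are E5, F5, G5: the pattern moves up a 2nd.
So cell 4 is A5 D5 G5 F5 E5 A5.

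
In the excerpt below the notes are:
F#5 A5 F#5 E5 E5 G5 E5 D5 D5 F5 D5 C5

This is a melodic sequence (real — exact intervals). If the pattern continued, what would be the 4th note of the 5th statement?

Ab4

The unit is 4 notes. Position-4 pitches of the 3 shown cells: E5, D5, C5.
Extending down a 2nd: Bb4 → Ab4.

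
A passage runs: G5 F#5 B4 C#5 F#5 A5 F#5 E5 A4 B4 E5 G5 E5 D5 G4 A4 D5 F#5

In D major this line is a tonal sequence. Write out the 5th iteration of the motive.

The 6-note cells begin on G5, F#5, E5 — each down a 2nd from the last.
Continuing the starts: D5 → C#5.
From C#5 the diatonic shape gives C#5 B4 E4 F#4 B4 D5.

C#5 B4 E4 F#4 B4 D5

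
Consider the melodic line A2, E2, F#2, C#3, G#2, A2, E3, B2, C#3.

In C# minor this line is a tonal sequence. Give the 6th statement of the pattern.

The 3-note cells begin on A2, C#3, E3 — each up a 3rd from the last.
Continuing the starts: G#3 → B3 → D#4.
So cell 6 is D#4 A3 B3.

D#4 A3 B3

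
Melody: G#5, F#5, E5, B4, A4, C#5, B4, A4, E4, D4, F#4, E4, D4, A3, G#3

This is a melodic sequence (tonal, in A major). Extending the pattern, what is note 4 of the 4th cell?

D3

With 5-note cells, note 4 of each statement runs B4, E4, A3.
One more down a 5th gives D3.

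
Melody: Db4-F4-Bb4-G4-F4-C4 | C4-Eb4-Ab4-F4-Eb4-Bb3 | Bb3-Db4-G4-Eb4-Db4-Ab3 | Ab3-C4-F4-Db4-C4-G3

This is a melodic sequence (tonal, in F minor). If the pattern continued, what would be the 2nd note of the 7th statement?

G3

The unit is 6 notes. Position-2 pitches of the 4 shown cells: F4, Eb4, Db4, C4.
Carrying that down a 2nd forward: Bb3 → Ab3 → G3.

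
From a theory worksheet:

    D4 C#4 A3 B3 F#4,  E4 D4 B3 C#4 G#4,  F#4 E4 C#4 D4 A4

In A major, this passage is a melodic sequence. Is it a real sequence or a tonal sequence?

tonal

Every note is diatonic to A major.
Cell 1 has -1 semitones from note 1 to 2, but cell 2 has -2 — the interval quality changes while the contour stays the same, which is the hallmark of a tonal sequence.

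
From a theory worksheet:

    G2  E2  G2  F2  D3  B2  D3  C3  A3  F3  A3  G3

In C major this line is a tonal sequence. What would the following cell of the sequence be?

Taking 4-note groups, the heads are G2, D3, A3: the pattern moves up a 5th.
From E4 the diatonic shape gives E4 C4 E4 D4.

E4 C4 E4 D4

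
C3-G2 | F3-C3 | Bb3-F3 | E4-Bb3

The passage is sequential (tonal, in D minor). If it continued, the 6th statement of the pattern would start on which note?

D5

The 2-note cells begin on C3, F3, Bb3, E4 — each up a 4th from the last.
Extending the heads up a 4th: A4 → D5.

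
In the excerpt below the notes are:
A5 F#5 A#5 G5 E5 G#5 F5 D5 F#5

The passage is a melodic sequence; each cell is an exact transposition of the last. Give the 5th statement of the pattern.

Db5 Bb4 D5

Taking 3-note groups, the heads are A5, G5, F5: the pattern moves down a 2nd.
Carrying on: Eb5 → Db5.
From Db5 the exact shape gives Db5 Bb4 D5.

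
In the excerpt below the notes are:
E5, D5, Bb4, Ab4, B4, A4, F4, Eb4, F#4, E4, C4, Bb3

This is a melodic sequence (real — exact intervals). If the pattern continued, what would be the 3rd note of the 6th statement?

Grouping in 4s, the 3rd note of each cell is Bb4, F4, C4.
Each moves down a 4th. Continuing: G3 → D3 → A2.

A2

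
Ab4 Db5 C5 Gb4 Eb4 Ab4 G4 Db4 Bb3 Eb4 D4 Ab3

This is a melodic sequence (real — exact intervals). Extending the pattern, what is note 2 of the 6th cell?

C3

With 4-note cells, note 2 of each statement runs Db5, Ab4, Eb4.
Each moves down a 4th. Continuing: Bb3 → F3 → C3.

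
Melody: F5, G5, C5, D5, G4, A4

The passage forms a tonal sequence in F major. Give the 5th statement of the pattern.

Unit = 2 notes; the statements start on F5, C5, G4, moving down a 4th each time.
Continuing the starts: D4 → A3.
From A3 the diatonic shape gives A3 Bb3.

A3 Bb3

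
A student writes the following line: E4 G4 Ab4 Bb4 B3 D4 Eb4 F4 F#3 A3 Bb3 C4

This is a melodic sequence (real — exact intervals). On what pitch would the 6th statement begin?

D#2

Taking 4-note groups, the heads are E4, B3, F#3: the pattern moves down a 4th.
Continuing: C#3 → G#2 → D#2. Statement 6 starts on D#2.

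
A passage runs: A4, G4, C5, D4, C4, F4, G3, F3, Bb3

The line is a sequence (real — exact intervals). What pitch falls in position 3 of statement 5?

Ab2

With 3-note cells, note 3 of each statement runs C5, F4, Bb3.
Extending down a 5th: Eb3 → Ab2.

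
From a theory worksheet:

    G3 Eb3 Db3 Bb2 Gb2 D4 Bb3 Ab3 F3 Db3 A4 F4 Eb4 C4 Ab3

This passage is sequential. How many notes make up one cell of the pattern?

There are 15 notes; a 5-note unit gives 3 cells:
G3 Eb3 Db3 Bb2 Gb2 | D4 Bb3 Ab3 F3 Db3 | A4 F4 Eb4 C4 Ab3
Each cell is the previous one up a 5th — so the unit is 5 notes.

5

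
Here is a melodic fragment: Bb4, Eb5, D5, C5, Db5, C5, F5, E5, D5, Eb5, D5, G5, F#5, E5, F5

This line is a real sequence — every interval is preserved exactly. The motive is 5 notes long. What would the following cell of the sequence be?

Unit = 5 notes; the statements start on Bb4, C5, D5, moving up a 2nd each time.
From E5 the exact shape gives E5 A5 G#5 F#5 G5.

E5 A5 G#5 F#5 G5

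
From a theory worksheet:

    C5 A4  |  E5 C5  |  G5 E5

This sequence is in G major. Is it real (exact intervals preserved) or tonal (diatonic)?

Every note is diatonic to G major.
Cell 1 has -3 semitones from note 1 to 2, but cell 2 has -4 — the interval quality changes while the contour stays the same, which is the hallmark of a tonal sequence.

tonal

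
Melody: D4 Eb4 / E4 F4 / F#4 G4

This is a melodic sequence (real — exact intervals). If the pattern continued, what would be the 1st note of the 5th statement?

With 2-note cells, note 1 of each statement runs D4, E4, F#4.
Extending up a 2nd: G#4 → A#4.

A#4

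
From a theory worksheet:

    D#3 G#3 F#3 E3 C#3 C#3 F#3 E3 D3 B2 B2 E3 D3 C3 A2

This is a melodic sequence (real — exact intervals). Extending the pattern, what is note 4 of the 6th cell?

Gb2

The unit is 5 notes. Position-4 pitches of the 3 shown cells: E3, D3, C3.
Extending down a 2nd: Bb2 → Ab2 → Gb2.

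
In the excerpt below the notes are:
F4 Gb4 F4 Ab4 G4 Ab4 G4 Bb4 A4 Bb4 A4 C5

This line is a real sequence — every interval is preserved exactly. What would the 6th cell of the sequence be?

Taking 4-note groups, the heads are F4, G4, A4: the pattern moves up a 2nd.
Carrying on: B4 → C#5 → D#5.
From D#5 the exact shape gives D#5 E5 D#5 F#5.

D#5 E5 D#5 F#5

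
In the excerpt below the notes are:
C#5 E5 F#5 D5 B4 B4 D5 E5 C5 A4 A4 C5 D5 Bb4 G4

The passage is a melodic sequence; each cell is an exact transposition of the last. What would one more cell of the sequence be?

G4 Bb4 C5 Ab4 F4

The 5-note cells begin on C#5, B4, A4 — each down a 2nd from the last.
Statement 4 starts on G4 and keeps the same exact contour: G4 Bb4 C5 Ab4 F4.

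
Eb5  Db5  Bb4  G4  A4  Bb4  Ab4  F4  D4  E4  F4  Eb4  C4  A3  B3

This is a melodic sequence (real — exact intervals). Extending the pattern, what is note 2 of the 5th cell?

The unit is 5 notes. Position-2 pitches of the 3 shown cells: Db5, Ab4, Eb4.
Carrying that down a 4th forward: Bb3 → F3.

F3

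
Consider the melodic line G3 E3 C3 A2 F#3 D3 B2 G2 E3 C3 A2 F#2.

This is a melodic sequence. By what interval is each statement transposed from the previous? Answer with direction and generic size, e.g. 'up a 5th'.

down a 2nd

Unit = 4 notes; the statements start on G3, F#3, E3, moving down a 2nd each time.
From G3 to F#3: down a 2nd.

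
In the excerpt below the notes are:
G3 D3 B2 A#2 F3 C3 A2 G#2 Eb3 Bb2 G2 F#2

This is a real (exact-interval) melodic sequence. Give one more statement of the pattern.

Taking 4-note groups, the heads are G3, F3, Eb3: the pattern moves down a 2nd.
So cell 4 is Db3 Ab2 F2 E2.

Db3 Ab2 F2 E2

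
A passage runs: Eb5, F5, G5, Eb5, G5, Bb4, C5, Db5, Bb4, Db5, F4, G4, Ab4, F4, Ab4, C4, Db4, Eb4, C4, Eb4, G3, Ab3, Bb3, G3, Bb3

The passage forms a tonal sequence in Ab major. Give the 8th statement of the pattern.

Eb2 F2 G2 Eb2 G2

Taking 5-note groups, the heads are Eb5, Bb4, F4, C4, G3: the pattern moves down a 4th.
Continuing the starts: Db3 → Ab2 → Eb2.
So cell 8 is Eb2 F2 G2 Eb2 G2.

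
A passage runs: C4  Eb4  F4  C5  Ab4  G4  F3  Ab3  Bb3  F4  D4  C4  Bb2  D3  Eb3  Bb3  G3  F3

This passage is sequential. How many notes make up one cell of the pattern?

6

There are 18 notes; a 6-note unit gives 3 cells:
C4 Eb4 F4 C5 Ab4 G4 | F3 Ab3 Bb3 F4 D4 C4 | Bb2 D3 Eb3 Bb3 G3 F3
Every group is a transposition down a 5th of the one before; no shorter unit works.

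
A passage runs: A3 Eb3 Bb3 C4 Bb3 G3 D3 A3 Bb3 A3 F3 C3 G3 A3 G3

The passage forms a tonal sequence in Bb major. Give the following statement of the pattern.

Taking 5-note groups, the heads are A3, G3, F3: the pattern moves down a 2nd.
Statement 4 starts on Eb3 and keeps the same diatonic contour: Eb3 Bb2 F3 G3 F3.

Eb3 Bb2 F3 G3 F3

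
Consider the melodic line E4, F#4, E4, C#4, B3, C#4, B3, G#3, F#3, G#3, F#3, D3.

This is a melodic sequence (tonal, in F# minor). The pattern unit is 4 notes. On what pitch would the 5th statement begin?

G#2

Unit = 4 notes; the statements start on E4, B3, F#3, moving down a 4th each time.
Continuing: C#3 → G#2. Statement 5 starts on G#2.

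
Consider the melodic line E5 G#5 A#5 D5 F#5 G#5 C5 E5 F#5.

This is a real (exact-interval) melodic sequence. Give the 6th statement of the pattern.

Gb4 Bb4 C5

Taking 3-note groups, the heads are E5, D5, C5: the pattern moves down a 2nd.
Carrying on: Bb4 → Ab4 → Gb4.
From Gb4 the exact shape gives Gb4 Bb4 C5.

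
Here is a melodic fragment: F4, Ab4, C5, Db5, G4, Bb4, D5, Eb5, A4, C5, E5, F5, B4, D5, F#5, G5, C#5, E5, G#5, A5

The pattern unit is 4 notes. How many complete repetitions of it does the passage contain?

20 notes in groups of 4 gives 20/4 = 5 statements.
Starts: F4, G4, A4, B4, C#5 — each up a 2nd.

5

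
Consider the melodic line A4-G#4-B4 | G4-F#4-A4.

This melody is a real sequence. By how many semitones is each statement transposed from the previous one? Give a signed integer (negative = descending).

With a 3-note motive the entries are A4, G4, each down a 2nd from the previous.
A4→G4 is 67 − 69 = -2 semitones.

-2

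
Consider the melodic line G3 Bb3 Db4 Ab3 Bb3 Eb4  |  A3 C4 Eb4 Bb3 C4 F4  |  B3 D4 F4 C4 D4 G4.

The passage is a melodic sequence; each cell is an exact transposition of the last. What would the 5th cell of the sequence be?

With a 6-note motive the entries are G3, A3, B3, each up a 2nd from the previous.
Carrying on: C#4 → D#4.
Statement 5 starts on D#4 and keeps the same exact contour: D#4 F#4 A4 E4 F#4 B4.

D#4 F#4 A4 E4 F#4 B4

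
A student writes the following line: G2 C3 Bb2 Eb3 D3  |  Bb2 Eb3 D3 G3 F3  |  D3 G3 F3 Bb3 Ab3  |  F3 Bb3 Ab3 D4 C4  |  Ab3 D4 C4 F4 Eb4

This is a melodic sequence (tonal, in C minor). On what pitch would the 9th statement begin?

The 5-note cells begin on G2, Bb2, D3, F3, Ab3 — each up a 3rd from the last.
Extending the heads up a 3rd: C4 → Eb4 → G4 → Bb4.

Bb4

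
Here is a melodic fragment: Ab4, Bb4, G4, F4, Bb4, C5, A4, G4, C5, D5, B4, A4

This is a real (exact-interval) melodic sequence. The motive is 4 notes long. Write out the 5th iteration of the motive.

The 4-note cells begin on Ab4, Bb4, C5 — each up a 2nd from the last.
Extending up a 2nd: D5 → E5.
From E5 the exact shape gives E5 F#5 D#5 C#5.

E5 F#5 D#5 C#5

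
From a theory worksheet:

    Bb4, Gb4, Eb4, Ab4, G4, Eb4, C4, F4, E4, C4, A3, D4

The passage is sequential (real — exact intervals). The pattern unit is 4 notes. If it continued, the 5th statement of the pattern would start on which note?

A#3

With a 4-note motive the entries are Bb4, G4, E4, each down a 3rd from the previous.
Continuing: C#4 → A#3. Statement 5 starts on A#3.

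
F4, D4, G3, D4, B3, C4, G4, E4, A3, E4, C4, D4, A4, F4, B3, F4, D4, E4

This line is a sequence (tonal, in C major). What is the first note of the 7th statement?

With a 6-note motive the entries are F4, G4, A4, each up a 2nd from the previous.
Continuing: B4 → C5 → D5 → E5. Statement 7 starts on E5.

E5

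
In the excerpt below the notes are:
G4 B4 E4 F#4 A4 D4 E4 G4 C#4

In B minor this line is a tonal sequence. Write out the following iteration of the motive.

D4 F#4 B3

Taking 3-note groups, the heads are G4, F#4, E4: the pattern moves down a 2nd.
From D4 the diatonic shape gives D4 F#4 B3.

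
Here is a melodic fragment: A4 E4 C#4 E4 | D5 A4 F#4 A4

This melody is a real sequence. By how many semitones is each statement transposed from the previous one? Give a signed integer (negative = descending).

5

Taking 4-note groups, the heads are A4, D5: the pattern moves up a 4th.
Counting half-steps from A4 to D5: 5.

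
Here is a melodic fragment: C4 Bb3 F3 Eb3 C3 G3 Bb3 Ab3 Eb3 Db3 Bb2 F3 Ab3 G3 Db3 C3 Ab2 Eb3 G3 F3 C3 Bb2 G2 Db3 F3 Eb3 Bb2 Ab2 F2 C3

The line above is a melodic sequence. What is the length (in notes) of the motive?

Try groups of 6 (5 cells in 30 notes):
C4 Bb3 F3 Eb3 C3 G3 | Bb3 Ab3 Eb3 Db3 Bb2 F3 | Ab3 G3 Db3 C3 Ab2 Eb3 | G3 F3 C3 Bb2 G2 Db3 | F3 Eb3 Bb2 Ab2 F2 C3
Each cell is the previous one down a 2nd — so the unit is 6 notes.

6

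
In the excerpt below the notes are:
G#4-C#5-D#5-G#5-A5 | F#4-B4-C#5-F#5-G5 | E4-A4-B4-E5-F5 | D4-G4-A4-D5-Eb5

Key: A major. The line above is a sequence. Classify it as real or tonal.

real

Each cell has the same semitone pattern (5, 2, 5, 1) — intervals are preserved exactly.
And D#5 lies outside A major, so the sequence is real rather than tonal.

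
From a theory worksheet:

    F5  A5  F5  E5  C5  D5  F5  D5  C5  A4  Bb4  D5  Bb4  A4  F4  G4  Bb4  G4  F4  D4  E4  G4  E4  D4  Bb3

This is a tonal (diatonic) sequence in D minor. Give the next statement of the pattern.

The 5-note cells begin on F5, D5, Bb4, G4, E4 — each down a 3rd from the last.
So cell 6 is C4 E4 C4 Bb3 G3.

C4 E4 C4 Bb3 G3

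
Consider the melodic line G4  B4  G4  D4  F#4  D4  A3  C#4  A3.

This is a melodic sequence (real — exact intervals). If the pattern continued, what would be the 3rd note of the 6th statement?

With 3-note cells, note 3 of each statement runs G4, D4, A3.
Each moves down a 4th. Continuing: E3 → B2 → F#2.

F#2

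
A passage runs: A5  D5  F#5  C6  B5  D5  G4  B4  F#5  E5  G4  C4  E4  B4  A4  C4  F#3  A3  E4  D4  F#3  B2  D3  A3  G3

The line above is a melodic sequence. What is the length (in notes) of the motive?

There are 25 notes; a 5-note unit gives 5 cells:
A5 D5 F#5 C6 B5 | D5 G4 B4 F#5 E5 | G4 C4 E4 B4 A4 | C4 F#3 A3 E4 D4 | F#3 B2 D3 A3 G3
That's a consistent down a 5th shift per cell, and no other grouping gives one.

5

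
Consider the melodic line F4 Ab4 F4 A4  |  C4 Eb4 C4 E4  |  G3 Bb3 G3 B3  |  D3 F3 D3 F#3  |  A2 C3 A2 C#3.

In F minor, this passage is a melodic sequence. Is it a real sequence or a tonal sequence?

real

Each cell has the same semitone pattern (3, -3, 4) — intervals are preserved exactly.
And A4 lies outside F minor, so the sequence is real rather than tonal.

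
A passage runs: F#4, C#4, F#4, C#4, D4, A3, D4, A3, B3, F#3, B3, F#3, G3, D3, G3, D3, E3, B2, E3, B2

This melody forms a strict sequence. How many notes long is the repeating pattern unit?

20 notes total. Splitting into 5 groups of 4:
F#4 C#4 F#4 C#4 | D4 A3 D4 A3 | B3 F#3 B3 F#3 | G3 D3 G3 D3 | E3 B2 E3 B2
Every group is a transposition down a 3rd of the one before; no shorter unit works.

4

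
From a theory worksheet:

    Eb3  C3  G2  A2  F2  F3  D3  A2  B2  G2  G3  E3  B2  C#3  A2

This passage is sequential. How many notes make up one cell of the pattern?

5

15 notes total. Splitting into 3 groups of 5:
Eb3 C3 G2 A2 F2 | F3 D3 A2 B2 G2 | G3 E3 B2 C#3 A2
Every group is a transposition up a 2nd of the one before; no shorter unit works.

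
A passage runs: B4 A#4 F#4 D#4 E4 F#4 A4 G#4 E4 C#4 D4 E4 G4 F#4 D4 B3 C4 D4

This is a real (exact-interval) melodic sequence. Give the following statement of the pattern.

F4 E4 C4 A3 Bb3 C4

Taking 6-note groups, the heads are B4, A4, G4: the pattern moves down a 2nd.
So cell 4 is F4 E4 C4 A3 Bb3 C4.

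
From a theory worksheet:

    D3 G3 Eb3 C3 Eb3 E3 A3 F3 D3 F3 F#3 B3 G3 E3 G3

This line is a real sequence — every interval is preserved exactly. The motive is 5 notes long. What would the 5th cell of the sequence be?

A#3 D#4 B3 G#3 B3

Unit = 5 notes; the statements start on D3, E3, F#3, moving up a 2nd each time.
Carrying on: G#3 → A#3.
So cell 5 is A#3 D#4 B3 G#3 B3.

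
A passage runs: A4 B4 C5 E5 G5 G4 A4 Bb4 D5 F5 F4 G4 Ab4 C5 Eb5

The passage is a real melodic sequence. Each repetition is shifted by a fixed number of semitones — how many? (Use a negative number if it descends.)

The 5-note cells begin on A4, G4, F4 — each down a 2nd from the last.
A4 to G4 spans -2 semitones.

-2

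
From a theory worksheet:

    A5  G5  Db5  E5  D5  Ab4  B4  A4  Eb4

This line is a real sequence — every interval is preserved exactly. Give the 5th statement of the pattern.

C#4 B3 F3

Taking 3-note groups, the heads are A5, E5, B4: the pattern moves down a 4th.
Extending down a 4th: F#4 → C#4.
So cell 5 is C#4 B3 F3.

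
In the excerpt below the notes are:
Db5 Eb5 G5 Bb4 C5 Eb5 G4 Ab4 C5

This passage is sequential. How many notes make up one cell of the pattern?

There are 9 notes; a 3-note unit gives 3 cells:
Db5 Eb5 G5 | Bb4 C5 Eb5 | G4 Ab4 C5
Every group is a transposition down a 3rd of the one before; no shorter unit works.

3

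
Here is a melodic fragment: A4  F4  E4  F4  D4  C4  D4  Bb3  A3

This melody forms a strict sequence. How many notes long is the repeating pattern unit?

9 notes total. Splitting into 3 groups of 3:
A4 F4 E4 | F4 D4 C4 | D4 Bb3 A3
Each cell is the previous one down a 3rd — so the unit is 3 notes.

3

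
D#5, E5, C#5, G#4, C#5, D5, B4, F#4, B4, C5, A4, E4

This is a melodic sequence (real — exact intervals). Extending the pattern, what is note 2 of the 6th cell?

Gb4

The unit is 4 notes. Position-2 pitches of the 3 shown cells: E5, D5, C5.
Each moves down a 2nd. Continuing: Bb4 → Ab4 → Gb4.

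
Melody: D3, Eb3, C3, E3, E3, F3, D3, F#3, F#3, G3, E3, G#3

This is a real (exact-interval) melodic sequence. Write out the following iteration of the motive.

Taking 4-note groups, the heads are D3, E3, F#3: the pattern moves up a 2nd.
Statement 4 starts on G#3 and keeps the same exact contour: G#3 A3 F#3 A#3.

G#3 A3 F#3 A#3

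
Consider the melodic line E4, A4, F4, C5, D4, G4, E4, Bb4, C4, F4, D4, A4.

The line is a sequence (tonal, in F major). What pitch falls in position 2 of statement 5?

Grouping in 4s, the 2nd note of each cell is A4, G4, F4.
Each moves down a 2nd. Continuing: E4 → D4.

D4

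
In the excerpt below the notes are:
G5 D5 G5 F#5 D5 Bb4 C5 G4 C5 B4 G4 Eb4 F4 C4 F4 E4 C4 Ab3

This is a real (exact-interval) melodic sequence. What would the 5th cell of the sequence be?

Eb3 Bb2 Eb3 D3 Bb2 Gb2

Unit = 6 notes; the statements start on G5, C5, F4, moving down a 5th each time.
Continuing the starts: Bb3 → Eb3.
From Eb3 the exact shape gives Eb3 Bb2 Eb3 D3 Bb2 Gb2.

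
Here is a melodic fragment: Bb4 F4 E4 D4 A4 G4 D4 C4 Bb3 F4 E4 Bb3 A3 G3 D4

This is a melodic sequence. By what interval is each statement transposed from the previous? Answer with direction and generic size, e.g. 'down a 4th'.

down a 3rd

With a 5-note motive the entries are Bb4, G4, E4, each down a 3rd from the previous.
From Bb4 to G4: down a 3rd.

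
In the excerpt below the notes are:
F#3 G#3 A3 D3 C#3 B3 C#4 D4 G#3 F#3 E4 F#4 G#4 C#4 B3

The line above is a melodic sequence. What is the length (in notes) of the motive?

5

There are 15 notes; a 5-note unit gives 3 cells:
F#3 G#3 A3 D3 C#3 | B3 C#4 D4 G#3 F#3 | E4 F#4 G#4 C#4 B3
Each cell is the previous one up a 4th — so the unit is 5 notes.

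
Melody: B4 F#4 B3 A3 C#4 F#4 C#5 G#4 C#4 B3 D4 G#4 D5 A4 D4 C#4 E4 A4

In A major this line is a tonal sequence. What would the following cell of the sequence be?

E5 B4 E4 D4 F#4 B4

Unit = 6 notes; the statements start on B4, C#5, D5, moving up a 2nd each time.
From E5 the diatonic shape gives E5 B4 E4 D4 F#4 B4.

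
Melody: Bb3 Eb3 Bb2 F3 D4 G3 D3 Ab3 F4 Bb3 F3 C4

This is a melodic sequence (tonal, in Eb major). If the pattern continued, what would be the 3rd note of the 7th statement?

Grouping in 4s, the 3rd note of each cell is Bb2, D3, F3.
Carrying that up a 3rd forward: Ab3 → C4 → Eb4 → G4.

G4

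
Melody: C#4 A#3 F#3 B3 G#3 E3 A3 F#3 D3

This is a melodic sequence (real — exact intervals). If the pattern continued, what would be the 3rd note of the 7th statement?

Gb2

The unit is 3 notes. Position-3 pitches of the 3 shown cells: F#3, E3, D3.
Extending down a 2nd: C3 → Bb2 → Ab2 → Gb2.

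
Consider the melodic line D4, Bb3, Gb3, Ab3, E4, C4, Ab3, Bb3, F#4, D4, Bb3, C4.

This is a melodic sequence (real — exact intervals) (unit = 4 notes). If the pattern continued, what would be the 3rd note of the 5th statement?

The unit is 4 notes. Position-3 pitches of the 3 shown cells: Gb3, Ab3, Bb3.
Carrying that up a 2nd forward: C4 → D4.

D4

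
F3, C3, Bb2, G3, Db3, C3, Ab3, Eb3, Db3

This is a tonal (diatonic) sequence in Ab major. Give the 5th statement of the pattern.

Unit = 3 notes; the statements start on F3, G3, Ab3, moving up a 2nd each time.
Carrying on: Bb3 → C4.
Statement 5 starts on C4 and keeps the same diatonic contour: C4 G3 F3.

C4 G3 F3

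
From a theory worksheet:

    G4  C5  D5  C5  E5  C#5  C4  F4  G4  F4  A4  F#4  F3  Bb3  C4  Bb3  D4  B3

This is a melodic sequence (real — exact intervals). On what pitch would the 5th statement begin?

Eb2

With a 6-note motive the entries are G4, C4, F3, each down a 5th from the previous.
Continuing: Bb2 → Eb2. Statement 5 starts on Eb2.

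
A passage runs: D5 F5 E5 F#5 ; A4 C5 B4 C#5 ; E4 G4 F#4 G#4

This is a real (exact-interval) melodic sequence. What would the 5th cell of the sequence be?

Unit = 4 notes; the statements start on D5, A4, E4, moving down a 4th each time.
Extending down a 4th: B3 → F#3.
From F#3 the exact shape gives F#3 A3 G#3 A#3.

F#3 A3 G#3 A#3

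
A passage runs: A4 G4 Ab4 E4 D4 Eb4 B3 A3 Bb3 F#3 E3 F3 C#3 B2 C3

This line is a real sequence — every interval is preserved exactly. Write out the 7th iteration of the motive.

Unit = 3 notes; the statements start on A4, E4, B3, F#3, C#3, moving down a 4th each time.
Continuing the starts: G#2 → D#2.
Statement 7 starts on D#2 and keeps the same exact contour: D#2 C#2 D2.

D#2 C#2 D2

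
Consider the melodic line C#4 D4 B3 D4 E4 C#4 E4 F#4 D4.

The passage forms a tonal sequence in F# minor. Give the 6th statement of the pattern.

A4 B4 G#4

Taking 3-note groups, the heads are C#4, D4, E4: the pattern moves up a 2nd.
Extending up a 2nd: F#4 → G#4 → A4.
So cell 6 is A4 B4 G#4.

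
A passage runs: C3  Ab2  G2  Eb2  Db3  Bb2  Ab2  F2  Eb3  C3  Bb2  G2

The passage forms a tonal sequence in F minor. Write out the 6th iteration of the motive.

With a 4-note motive the entries are C3, Db3, Eb3, each up a 2nd from the previous.
Continuing the starts: F3 → G3 → Ab3.
Statement 6 starts on Ab3 and keeps the same diatonic contour: Ab3 F3 Eb3 C3.

Ab3 F3 Eb3 C3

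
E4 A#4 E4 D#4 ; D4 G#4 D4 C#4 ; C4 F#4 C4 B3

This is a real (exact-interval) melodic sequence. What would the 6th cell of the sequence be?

Gb3 C4 Gb3 F3

The 4-note cells begin on E4, D4, C4 — each down a 2nd from the last.
Carrying on: Bb3 → Ab3 → Gb3.
Statement 6 starts on Gb3 and keeps the same exact contour: Gb3 C4 Gb3 F3.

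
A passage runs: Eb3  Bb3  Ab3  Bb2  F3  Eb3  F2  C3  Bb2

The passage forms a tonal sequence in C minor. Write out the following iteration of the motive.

C2 G2 F2

The 3-note cells begin on Eb3, Bb2, F2 — each down a 4th from the last.
So cell 4 is C2 G2 F2.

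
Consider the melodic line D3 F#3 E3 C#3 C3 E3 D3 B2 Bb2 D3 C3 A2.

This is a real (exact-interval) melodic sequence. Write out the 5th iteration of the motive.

Unit = 4 notes; the statements start on D3, C3, Bb2, moving down a 2nd each time.
Continuing the starts: Ab2 → Gb2.
From Gb2 the exact shape gives Gb2 Bb2 Ab2 F2.

Gb2 Bb2 Ab2 F2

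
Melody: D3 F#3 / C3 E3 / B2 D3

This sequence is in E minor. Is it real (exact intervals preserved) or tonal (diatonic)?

Every note is diatonic to E minor.
Cell 1 has +4 semitones from note 1 to 2, but cell 3 has +3 — the interval quality changes while the contour stays the same, which is the hallmark of a tonal sequence.

tonal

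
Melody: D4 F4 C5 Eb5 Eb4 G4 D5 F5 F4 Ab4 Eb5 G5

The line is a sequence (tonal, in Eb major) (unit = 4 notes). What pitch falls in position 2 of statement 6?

The unit is 4 notes. Position-2 pitches of the 3 shown cells: F4, G4, Ab4.
Each moves up a 2nd. Continuing: Bb4 → C5 → D5.

D5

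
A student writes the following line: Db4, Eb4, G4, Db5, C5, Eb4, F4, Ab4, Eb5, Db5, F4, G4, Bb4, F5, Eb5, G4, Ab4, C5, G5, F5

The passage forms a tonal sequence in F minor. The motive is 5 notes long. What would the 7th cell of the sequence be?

Taking 5-note groups, the heads are Db4, Eb4, F4, G4: the pattern moves up a 2nd.
Extending up a 2nd: Ab4 → Bb4 → C5.
Statement 7 starts on C5 and keeps the same diatonic contour: C5 Db5 F5 C6 Bb5.

C5 Db5 F5 C6 Bb5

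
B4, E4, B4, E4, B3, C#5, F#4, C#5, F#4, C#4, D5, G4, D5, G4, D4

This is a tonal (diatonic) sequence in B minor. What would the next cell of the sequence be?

E5 A4 E5 A4 E4

With a 5-note motive the entries are B4, C#5, D5, each up a 2nd from the previous.
From E5 the diatonic shape gives E5 A4 E5 A4 E4.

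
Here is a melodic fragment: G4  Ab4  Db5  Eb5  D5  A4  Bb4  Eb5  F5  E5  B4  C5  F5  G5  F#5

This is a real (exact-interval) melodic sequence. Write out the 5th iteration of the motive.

The 5-note cells begin on G4, A4, B4 — each up a 2nd from the last.
Extending up a 2nd: C#5 → D#5.
Statement 5 starts on D#5 and keeps the same exact contour: D#5 E5 A5 B5 A#5.

D#5 E5 A5 B5 A#5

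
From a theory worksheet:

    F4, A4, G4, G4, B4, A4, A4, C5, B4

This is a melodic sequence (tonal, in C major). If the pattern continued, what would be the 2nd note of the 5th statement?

E5

Grouping in 3s, the 2nd note of each cell is A4, B4, C5.
Extending up a 2nd: D5 → E5.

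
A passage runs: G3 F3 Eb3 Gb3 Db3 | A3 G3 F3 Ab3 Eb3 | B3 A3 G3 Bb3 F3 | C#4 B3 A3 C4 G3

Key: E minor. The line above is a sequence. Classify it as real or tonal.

Each cell has the same semitone pattern (-2, -2, 3, -5) — intervals are preserved exactly.
And F3 lies outside E minor, so the sequence is real rather than tonal.

real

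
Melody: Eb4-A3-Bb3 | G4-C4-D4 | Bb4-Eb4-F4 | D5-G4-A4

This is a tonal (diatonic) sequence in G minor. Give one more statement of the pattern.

Unit = 3 notes; the statements start on Eb4, G4, Bb4, D5, moving up a 3rd each time.
Statement 5 starts on F5 and keeps the same diatonic contour: F5 Bb4 C5.

F5 Bb4 C5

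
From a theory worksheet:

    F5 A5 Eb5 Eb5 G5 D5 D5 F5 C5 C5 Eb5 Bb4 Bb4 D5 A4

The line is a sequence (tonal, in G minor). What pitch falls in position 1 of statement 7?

With 3-note cells, note 1 of each statement runs F5, Eb5, D5, C5, Bb4.
Each moves down a 2nd. Continuing: A4 → G4.

G4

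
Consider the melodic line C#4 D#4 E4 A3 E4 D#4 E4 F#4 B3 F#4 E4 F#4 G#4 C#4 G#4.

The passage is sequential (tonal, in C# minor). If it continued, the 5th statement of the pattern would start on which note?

G#4

Taking 5-note groups, the heads are C#4, D#4, E4: the pattern moves up a 2nd.
Extending the heads up a 2nd: F#4 → G#4.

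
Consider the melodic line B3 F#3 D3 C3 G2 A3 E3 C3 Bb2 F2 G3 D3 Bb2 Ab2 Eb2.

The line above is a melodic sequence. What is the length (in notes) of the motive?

5

There are 15 notes; a 5-note unit gives 3 cells:
B3 F#3 D3 C3 G2 | A3 E3 C3 Bb2 F2 | G3 D3 Bb2 Ab2 Eb2
That's a consistent down a 2nd shift per cell, and no other grouping gives one.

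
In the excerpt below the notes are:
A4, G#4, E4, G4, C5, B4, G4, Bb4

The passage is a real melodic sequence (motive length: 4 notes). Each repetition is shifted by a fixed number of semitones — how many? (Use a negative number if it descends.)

Unit = 4 notes; the statements start on A4, C5, moving up a 3rd each time.
A4 to C5 spans +3 semitones.

3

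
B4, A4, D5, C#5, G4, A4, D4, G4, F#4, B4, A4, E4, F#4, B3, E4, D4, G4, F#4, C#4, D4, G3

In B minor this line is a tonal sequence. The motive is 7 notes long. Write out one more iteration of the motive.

C#4 B3 E4 D4 A3 B3 E3

Taking 7-note groups, the heads are B4, G4, E4: the pattern moves down a 3rd.
Statement 4 starts on C#4 and keeps the same diatonic contour: C#4 B3 E4 D4 A3 B3 E3.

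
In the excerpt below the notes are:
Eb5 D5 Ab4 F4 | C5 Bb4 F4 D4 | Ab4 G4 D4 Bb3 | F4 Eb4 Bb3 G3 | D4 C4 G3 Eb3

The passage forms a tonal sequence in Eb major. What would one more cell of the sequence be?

With a 4-note motive the entries are Eb5, C5, Ab4, F4, D4, each down a 3rd from the previous.
Statement 6 starts on Bb3 and keeps the same diatonic contour: Bb3 Ab3 Eb3 C3.

Bb3 Ab3 Eb3 C3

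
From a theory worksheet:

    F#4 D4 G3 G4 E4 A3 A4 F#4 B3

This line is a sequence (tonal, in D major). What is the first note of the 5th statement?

C#5

Taking 3-note groups, the heads are F#4, G4, A4: the pattern moves up a 2nd.
Continuing: B4 → C#5. Statement 5 starts on C#5.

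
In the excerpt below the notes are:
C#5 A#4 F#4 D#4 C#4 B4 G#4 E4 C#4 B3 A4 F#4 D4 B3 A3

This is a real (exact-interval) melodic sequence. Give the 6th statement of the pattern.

Eb4 C4 Ab3 F3 Eb3

Unit = 5 notes; the statements start on C#5, B4, A4, moving down a 2nd each time.
Extending down a 2nd: G4 → F4 → Eb4.
Statement 6 starts on Eb4 and keeps the same exact contour: Eb4 C4 Ab3 F3 Eb3.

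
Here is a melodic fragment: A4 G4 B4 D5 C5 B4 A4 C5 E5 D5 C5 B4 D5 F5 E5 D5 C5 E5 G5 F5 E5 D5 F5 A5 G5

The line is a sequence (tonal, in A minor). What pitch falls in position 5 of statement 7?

The unit is 5 notes. Position-5 pitches of the 5 shown cells: C5, D5, E5, F5, G5.
Carrying that up a 2nd forward: A5 → B5.

B5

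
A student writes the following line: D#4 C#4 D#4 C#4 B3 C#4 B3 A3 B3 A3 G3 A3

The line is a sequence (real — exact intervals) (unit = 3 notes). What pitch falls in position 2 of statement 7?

With 3-note cells, note 2 of each statement runs C#4, B3, A3, G3.
Extending down a 2nd: F3 → Eb3 → Db3.

Db3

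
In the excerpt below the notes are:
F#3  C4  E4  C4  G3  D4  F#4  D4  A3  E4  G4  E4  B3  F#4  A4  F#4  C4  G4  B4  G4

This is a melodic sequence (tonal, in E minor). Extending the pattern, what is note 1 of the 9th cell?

The unit is 4 notes. Position-1 pitches of the 5 shown cells: F#3, G3, A3, B3, C4.
Each moves up a 2nd. Continuing: D4 → E4 → F#4 → G4.

G4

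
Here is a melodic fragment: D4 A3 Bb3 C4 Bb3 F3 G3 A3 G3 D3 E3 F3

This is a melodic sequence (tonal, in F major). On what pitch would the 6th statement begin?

Taking 4-note groups, the heads are D4, Bb3, G3: the pattern moves down a 3rd.
Extending the heads down a 3rd: E3 → C3 → A2.

A2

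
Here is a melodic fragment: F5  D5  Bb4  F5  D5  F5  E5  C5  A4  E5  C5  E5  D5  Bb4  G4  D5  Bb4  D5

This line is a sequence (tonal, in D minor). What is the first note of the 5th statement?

Bb4

The 6-note cells begin on F5, E5, D5 — each down a 2nd from the last.
Continuing: C5 → Bb4. Statement 5 starts on Bb4.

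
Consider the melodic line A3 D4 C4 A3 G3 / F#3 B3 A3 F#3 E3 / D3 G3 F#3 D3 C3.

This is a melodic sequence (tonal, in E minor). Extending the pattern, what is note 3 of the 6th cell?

The unit is 5 notes. Position-3 pitches of the 3 shown cells: C4, A3, F#3.
Extending down a 3rd: D3 → B2 → G2.

G2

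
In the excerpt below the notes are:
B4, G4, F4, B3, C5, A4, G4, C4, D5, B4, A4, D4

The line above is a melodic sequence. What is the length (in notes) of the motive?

There are 12 notes; a 4-note unit gives 3 cells:
B4 G4 F4 B3 | C5 A4 G4 C4 | D5 B4 A4 D4
Every group is a transposition up a 2nd of the one before; no shorter unit works.

4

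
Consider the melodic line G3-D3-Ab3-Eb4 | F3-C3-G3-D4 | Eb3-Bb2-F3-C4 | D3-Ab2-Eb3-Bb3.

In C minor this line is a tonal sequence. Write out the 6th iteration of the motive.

Bb2 F2 C3 G3

Unit = 4 notes; the statements start on G3, F3, Eb3, D3, moving down a 2nd each time.
Carrying on: C3 → Bb2.
From Bb2 the diatonic shape gives Bb2 F2 C3 G3.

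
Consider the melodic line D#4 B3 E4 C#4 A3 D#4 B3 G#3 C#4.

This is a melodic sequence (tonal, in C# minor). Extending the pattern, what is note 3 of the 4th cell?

B3

With 3-note cells, note 3 of each statement runs E4, D#4, C#4.
Each moves down a 2nd; the next is B3.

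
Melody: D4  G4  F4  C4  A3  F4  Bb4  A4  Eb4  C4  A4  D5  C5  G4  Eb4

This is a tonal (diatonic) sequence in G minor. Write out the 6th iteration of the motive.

Taking 5-note groups, the heads are D4, F4, A4: the pattern moves up a 3rd.
Carrying on: C5 → Eb5 → G5.
Statement 6 starts on G5 and keeps the same diatonic contour: G5 C6 Bb5 F5 D5.

G5 C6 Bb5 F5 D5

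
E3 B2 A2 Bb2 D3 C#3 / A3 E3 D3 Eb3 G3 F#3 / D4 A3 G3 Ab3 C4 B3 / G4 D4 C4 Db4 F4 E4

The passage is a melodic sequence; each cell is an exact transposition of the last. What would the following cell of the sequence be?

C5 G4 F4 Gb4 Bb4 A4

Unit = 6 notes; the statements start on E3, A3, D4, G4, moving up a 4th each time.
So cell 5 is C5 G4 F4 Gb4 Bb4 A4.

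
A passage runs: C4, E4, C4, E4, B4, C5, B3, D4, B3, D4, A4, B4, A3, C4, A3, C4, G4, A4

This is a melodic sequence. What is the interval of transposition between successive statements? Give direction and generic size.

down a 2nd

With a 6-note motive the entries are C4, B3, A3, each down a 2nd from the previous.
C4 to B3 is down a 2nd.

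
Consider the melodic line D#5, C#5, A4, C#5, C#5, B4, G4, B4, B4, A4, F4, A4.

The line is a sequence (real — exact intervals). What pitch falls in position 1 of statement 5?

Grouping in 4s, the 1st note of each cell is D#5, C#5, B4.
Each moves down a 2nd. Continuing: A4 → G4.

G4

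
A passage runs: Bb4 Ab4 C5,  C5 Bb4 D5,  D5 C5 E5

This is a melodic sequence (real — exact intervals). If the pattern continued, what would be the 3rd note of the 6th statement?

Grouping in 3s, the 3rd note of each cell is C5, D5, E5.
Extending up a 2nd: F#5 → G#5 → A#5.

A#5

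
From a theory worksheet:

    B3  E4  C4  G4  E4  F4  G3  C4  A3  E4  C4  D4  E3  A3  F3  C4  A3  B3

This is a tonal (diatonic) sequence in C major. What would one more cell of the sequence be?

The 6-note cells begin on B3, G3, E3 — each down a 3rd from the last.
From C3 the diatonic shape gives C3 F3 D3 A3 F3 G3.

C3 F3 D3 A3 F3 G3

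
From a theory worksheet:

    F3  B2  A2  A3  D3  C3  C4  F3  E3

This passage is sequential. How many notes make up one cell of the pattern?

There are 9 notes; a 3-note unit gives 3 cells:
F3 B2 A2 | A3 D3 C3 | C4 F3 E3
That's a consistent up a 3rd shift per cell, and no other grouping gives one.

3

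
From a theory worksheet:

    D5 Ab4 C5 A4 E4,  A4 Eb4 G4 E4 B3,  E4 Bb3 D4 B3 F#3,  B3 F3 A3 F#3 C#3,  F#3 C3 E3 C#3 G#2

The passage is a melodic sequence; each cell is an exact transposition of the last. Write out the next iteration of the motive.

With a 5-note motive the entries are D5, A4, E4, B3, F#3, each down a 4th from the previous.
Statement 6 starts on C#3 and keeps the same exact contour: C#3 G2 B2 G#2 D#2.

C#3 G2 B2 G#2 D#2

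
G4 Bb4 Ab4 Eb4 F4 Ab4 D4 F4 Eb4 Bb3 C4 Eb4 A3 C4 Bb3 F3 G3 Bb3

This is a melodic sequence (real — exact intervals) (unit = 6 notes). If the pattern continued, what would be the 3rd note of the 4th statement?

F3

With 6-note cells, note 3 of each statement runs Ab4, Eb4, Bb3.
One more down a 4th gives F3.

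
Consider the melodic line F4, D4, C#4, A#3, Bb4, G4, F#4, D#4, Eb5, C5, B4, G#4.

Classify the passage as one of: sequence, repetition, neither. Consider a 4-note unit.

Each 4-note cell is the previous one transposed up a 4th.

sequence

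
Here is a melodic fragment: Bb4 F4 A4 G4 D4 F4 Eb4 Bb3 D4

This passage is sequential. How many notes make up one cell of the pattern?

Try groups of 3 (3 cells in 9 notes):
Bb4 F4 A4 | G4 D4 F4 | Eb4 Bb3 D4
That's a consistent down a 3rd shift per cell, and no other grouping gives one.

3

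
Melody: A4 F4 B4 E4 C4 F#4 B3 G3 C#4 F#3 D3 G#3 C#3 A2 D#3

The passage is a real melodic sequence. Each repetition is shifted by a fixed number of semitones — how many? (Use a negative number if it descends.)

The 3-note cells begin on A4, E4, B3, F#3, C#3 — each down a 4th from the last.
A4→E4 is 64 − 69 = -5 semitones.

-5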